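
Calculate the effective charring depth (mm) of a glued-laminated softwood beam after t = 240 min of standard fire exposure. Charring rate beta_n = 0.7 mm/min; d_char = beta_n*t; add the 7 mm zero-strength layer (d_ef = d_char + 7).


d_char = 0.7 * 240 = 168 mm
d_ef = 168 + 1.0*7 = 175 mm

175 mm


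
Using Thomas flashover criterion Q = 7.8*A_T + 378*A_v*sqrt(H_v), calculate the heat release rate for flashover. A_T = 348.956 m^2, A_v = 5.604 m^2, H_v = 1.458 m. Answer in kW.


7.8*A_T = 2721.9
sqrt(H_v) = 1.2075
378*A_v*sqrt(H_v) = 2557.8
Q = 2721.9 + 2557.8 = 5279.7 kW

5279.7 kW


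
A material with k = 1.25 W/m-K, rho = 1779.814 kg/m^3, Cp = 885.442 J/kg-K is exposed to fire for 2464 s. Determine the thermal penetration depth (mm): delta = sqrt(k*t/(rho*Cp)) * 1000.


alpha = 1.25 / (1779.814 * 885.442) = 7.9319e-07 m^2/s
alpha * t = 0.0019544
delta = sqrt(0.0019544) * 1000 = 44.209 mm

44.209 mm


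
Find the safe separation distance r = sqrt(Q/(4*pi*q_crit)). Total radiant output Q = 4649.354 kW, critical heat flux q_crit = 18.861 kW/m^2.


4*pi*q_crit = 237.01
Q/(4*pi*q_crit) = 19.616
r = sqrt(19.616) = 4.4290 m

4.4290 m


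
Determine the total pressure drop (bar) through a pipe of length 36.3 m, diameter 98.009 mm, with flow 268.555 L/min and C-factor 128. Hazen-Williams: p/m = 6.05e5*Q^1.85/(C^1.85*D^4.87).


Q^1.85 = 31168
C^1.85 = 7913.0
D^4.87 = 4.9827e+09
p/m = 0.00047826 bar/m
p_total = 0.00047826 * 36.3 = 0.017361 bar

0.017361 bar


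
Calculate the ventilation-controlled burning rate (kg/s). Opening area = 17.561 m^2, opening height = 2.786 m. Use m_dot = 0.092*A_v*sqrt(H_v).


sqrt(H_v) = 1.6691
m_dot = 0.092 * 17.561 * 1.6691 = 2.6967 kg/s

2.6967 kg/s


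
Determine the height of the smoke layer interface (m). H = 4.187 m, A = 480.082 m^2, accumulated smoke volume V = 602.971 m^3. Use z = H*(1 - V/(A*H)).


V/(A*H) = 0.29997
1 - 0.29997 = 0.70003
z = 4.187 * 0.70003 = 2.9310 m

2.9310 m


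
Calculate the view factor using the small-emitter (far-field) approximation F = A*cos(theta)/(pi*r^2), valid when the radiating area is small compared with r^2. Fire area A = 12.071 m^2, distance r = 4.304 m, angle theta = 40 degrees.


cos(40 deg) = 0.76604
pi*r^2 = 58.196
F = 12.071 * 0.76604 / 58.196 = 0.15889

0.15889


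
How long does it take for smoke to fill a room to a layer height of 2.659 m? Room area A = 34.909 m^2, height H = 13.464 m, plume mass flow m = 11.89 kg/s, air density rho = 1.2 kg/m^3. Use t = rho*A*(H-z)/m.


H - z = 10.805 m
t = 1.2 * 34.909 * 10.805 / 11.89 = 38.068 s

38.068 s


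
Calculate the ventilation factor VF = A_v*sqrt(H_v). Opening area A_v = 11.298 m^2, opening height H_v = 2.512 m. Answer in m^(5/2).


sqrt(H_v) = 1.5849
VF = 11.298 * 1.5849 = 17.907 m^(5/2)

17.907 m^(5/2)


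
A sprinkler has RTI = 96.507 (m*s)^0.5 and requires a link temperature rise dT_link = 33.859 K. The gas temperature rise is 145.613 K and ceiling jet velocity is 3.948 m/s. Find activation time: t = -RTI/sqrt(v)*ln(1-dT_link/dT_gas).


dT_link/dT_gas = 0.23253
ln(1 - 0.23253) = -0.26465
t = -96.507 / sqrt(3.948) * -0.26465 = 12.854 s

12.854 s


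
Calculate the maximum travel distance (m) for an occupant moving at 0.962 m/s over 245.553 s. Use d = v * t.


d = 0.962 * 245.553 = 236.22 m

236.22 m


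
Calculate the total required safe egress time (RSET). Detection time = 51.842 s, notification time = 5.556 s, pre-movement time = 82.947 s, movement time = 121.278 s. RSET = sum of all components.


Total = 51.842 + 5.556 + 82.947 + 121.278 = 261.623 s

261.623 s


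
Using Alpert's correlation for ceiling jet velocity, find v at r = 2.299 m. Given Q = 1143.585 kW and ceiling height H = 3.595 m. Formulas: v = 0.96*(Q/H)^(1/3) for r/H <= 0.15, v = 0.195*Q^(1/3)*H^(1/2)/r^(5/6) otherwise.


r/H = 2.299 / 3.595 = 0.63950
r/H > 0.15, so v = 0.195*Q^(1/3)*H^(1/2)/r^(5/6)
Q^(1/3) = 10.457
H^(1/2) = 1.8960
r^(5/6) = 2.0012
v = 0.195 * 10.457 * 1.8960 / 2.0012 = 1.9321 m/s

1.9321 m/s


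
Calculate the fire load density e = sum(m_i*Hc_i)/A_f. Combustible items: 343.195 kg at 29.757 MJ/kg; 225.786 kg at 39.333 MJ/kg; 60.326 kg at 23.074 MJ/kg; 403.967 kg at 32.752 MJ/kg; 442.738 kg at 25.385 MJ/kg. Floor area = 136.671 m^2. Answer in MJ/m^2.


Total energy = 343.195*29.757 + 225.786*39.333 + 60.326*23.074 + 403.967*32.752 + 442.738*25.385
= 10212.45 + 8880.841 + 1391.962 + 13230.73 + 11238.90
= 44954.89 MJ
e = 44954.89 / 136.671 = 328.93 MJ/m^2

328.93 MJ/m^2


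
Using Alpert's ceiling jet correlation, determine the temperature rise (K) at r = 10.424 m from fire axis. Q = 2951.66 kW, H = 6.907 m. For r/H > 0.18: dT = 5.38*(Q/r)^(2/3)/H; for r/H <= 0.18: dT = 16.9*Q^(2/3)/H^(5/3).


r/H = 10.424 / 6.907 = 1.5092
r/H > 0.18, so dT = 5.38*(Q/r)^(2/3)/H
Q/r = 283.16
(Q/r)^(2/3) = 43.121
dT = 5.38 * 43.121 / 6.907 = 33.588 K

33.588 K


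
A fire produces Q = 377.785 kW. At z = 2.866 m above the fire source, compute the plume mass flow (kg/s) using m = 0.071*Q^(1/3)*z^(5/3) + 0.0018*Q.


Q^(1/3) = 7.2291
z^(5/3) = 5.7827
First term = 0.071 * 7.2291 * 5.7827 = 2.9680
Second term = 0.0018 * 377.785 = 0.68001
m = 3.6480 kg/s

3.6480 kg/s


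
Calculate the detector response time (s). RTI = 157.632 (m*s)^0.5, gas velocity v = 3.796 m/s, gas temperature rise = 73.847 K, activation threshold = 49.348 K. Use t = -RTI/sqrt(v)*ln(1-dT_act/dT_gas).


dT_act/dT_gas = 0.66825
ln(1 - 0.66825) = -1.1034
t = -157.632 / sqrt(3.796) * -1.1034 = 89.269 s

89.269 s


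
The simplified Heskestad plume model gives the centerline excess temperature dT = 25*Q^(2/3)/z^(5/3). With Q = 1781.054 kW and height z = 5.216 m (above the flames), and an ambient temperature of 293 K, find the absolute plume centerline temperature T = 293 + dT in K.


Q^(2/3) = 146.93
z^(5/3) = 15.688
dT = 25 * 146.93 / 15.688 = 234.15 K
T = 293 + 234.15 = 527.15 K

527.15 K


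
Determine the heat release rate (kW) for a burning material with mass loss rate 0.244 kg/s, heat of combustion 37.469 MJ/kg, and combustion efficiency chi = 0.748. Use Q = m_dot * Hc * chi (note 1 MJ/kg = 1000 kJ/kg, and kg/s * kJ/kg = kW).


Hc = 37.469 MJ/kg = 37.469 * 1000 kJ/kg = 37469 kJ/kg
Q = 0.244 kg/s * 37469 kJ/kg * 0.748 = 6838.5 kW

6838.5 kW


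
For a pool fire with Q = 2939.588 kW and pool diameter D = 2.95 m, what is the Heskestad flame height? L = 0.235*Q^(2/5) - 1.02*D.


Q^(2/5) = 24.396
0.235 * Q^(2/5) = 5.7330
1.02 * D = 3.009
L = 2.7240 m

2.7240 m


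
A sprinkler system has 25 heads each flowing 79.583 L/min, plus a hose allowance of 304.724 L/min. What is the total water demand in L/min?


Sprinkler demand = 25 * 79.583 = 1989.575 L/min
Total = 1989.575 + 304.724 = 2294.299 L/min

2294.299 L/min


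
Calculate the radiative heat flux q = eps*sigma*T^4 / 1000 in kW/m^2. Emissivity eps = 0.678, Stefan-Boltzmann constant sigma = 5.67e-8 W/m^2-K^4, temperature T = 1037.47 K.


T^4 = 1.1585e+12
q = 0.678 * 5.67e-8 * 1.1585e+12 / 1000 = 44.536 kW/m^2

44.536 kW/m^2


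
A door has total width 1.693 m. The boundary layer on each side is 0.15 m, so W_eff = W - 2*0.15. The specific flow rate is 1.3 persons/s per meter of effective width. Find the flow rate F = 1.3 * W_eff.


W_eff = 1.693 - 0.30 = 1.393 m
F = 1.3 * 1.393 = 1.8109 persons/s

1.8109 persons/s


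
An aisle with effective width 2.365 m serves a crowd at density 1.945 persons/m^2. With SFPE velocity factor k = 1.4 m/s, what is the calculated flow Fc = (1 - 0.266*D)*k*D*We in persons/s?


1 - 0.266*D = 1 - 0.266*1.945 = 0.48263
Fs = 0.48263 * 1.4 * 1.945 = 1.3142 persons/(s*m)
Fc = 1.3142 * 2.365 = 3.1081 persons/s

3.1081 persons/s


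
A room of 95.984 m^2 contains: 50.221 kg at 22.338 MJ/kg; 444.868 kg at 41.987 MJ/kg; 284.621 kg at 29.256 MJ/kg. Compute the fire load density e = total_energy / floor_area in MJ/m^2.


Total energy = 50.221*22.338 + 444.868*41.987 + 284.621*29.256
= 1121.837 + 18678.67 + 8326.872
= 28127.38 MJ
e = 28127.38 / 95.984 = 293.04 MJ/m^2

293.04 MJ/m^2


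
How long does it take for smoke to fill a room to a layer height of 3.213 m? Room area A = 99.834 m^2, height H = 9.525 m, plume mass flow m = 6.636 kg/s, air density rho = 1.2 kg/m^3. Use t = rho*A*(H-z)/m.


H - z = 6.312 m
t = 1.2 * 99.834 * 6.312 / 6.636 = 113.95 s

113.95 s


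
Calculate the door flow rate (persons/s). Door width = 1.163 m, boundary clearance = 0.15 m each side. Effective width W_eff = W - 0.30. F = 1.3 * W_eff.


W_eff = 1.163 - 0.30 = 0.863 m
F = 1.3 * 0.863 = 1.1219 persons/s

1.1219 persons/s


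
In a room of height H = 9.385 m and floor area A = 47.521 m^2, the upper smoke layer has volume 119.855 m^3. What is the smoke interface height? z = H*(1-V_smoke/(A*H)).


V/(A*H) = 0.26874
1 - 0.26874 = 0.73126
z = 9.385 * 0.73126 = 6.8629 m

6.8629 m


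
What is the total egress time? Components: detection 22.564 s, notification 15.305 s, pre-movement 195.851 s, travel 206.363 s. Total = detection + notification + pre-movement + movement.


Total = 22.564 + 15.305 + 195.851 + 206.363 = 440.083 s

440.083 s


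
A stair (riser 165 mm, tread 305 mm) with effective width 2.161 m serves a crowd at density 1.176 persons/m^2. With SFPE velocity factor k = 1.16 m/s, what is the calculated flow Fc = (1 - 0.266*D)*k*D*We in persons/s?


1 - 0.266*D = 1 - 0.266*1.176 = 0.68718
Fs = 0.68718 * 1.16 * 1.176 = 0.93743 persons/(s*m)
Fc = 0.93743 * 2.161 = 2.0258 persons/s

2.0258 persons/s


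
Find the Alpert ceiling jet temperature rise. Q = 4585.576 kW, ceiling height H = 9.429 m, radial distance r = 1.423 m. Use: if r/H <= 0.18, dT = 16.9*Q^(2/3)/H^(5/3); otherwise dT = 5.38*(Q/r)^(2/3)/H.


r/H = 1.423 / 9.429 = 0.15092
r/H <= 0.18, so dT = 16.9*Q^(2/3)/H^(5/3)
Q^(2/3) = 276.01
H^(5/3) = 42.083
dT = 16.9 * 276.01 / 42.083 = 110.84 K

110.84 K


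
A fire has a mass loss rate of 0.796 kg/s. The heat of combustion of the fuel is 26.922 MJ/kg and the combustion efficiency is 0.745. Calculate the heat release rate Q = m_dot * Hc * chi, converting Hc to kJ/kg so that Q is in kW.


Hc = 26.922 MJ/kg = 26.922 * 1000 kJ/kg = 26922 kJ/kg
Q = 0.796 kg/s * 26922 kJ/kg * 0.745 = 15965 kW

15965 kW


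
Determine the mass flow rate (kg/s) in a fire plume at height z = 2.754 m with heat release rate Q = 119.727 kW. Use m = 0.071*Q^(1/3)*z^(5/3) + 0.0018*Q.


Q^(1/3) = 4.9287
z^(5/3) = 5.4109
First term = 0.071 * 4.9287 * 5.4109 = 1.8935
Second term = 0.0018 * 119.727 = 0.21551
m = 2.1090 kg/s

2.1090 kg/s


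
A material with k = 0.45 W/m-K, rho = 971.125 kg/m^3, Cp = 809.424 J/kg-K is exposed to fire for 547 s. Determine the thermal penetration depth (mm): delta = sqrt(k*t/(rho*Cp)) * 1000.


alpha = 0.45 / (971.125 * 809.424) = 5.7248e-07 m^2/s
alpha * t = 0.00031315
delta = sqrt(0.00031315) * 1000 = 17.696 mm

17.696 mm


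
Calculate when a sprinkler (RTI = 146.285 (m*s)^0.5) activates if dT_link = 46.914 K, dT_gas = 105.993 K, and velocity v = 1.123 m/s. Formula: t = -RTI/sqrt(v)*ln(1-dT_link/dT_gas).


dT_link/dT_gas = 0.44261
ln(1 - 0.44261) = -0.58450
t = -146.285 / sqrt(1.123) * -0.58450 = 80.685 s

80.685 s


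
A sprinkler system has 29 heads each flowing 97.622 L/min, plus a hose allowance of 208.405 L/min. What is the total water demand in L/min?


Sprinkler demand = 29 * 97.622 = 2831.038 L/min
Total = 2831.038 + 208.405 = 3039.443 L/min

3039.443 L/min


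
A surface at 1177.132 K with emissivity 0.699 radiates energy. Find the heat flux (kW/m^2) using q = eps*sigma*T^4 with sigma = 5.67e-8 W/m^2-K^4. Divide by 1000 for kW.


T^4 = 1.9200e+12
q = 0.699 * 5.67e-8 * 1.9200e+12 / 1000 = 76.096 kW/m^2

76.096 kW/m^2


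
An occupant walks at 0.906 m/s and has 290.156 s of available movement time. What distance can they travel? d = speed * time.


d = 0.906 * 290.156 = 262.88 m

262.88 m


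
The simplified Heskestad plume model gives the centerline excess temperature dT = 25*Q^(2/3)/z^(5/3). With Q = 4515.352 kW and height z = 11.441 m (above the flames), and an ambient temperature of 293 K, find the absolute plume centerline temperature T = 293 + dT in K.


Q^(2/3) = 273.19
z^(5/3) = 58.091
dT = 25 * 273.19 / 58.091 = 117.57 K
T = 293 + 117.57 = 410.57 K

410.57 K


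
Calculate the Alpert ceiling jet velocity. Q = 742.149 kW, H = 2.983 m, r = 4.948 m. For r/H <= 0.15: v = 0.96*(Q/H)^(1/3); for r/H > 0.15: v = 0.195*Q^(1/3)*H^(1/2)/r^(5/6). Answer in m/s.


r/H = 4.948 / 2.983 = 1.6587
r/H > 0.15, so v = 0.195*Q^(1/3)*H^(1/2)/r^(5/6)
Q^(1/3) = 9.0538
H^(1/2) = 1.7271
r^(5/6) = 3.7905
v = 0.195 * 9.0538 * 1.7271 / 3.7905 = 0.80445 m/s

0.80445 m/s


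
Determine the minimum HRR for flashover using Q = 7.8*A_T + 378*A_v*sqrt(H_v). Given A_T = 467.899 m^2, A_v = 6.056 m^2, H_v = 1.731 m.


7.8*A_T = 3649.6
sqrt(H_v) = 1.3157
378*A_v*sqrt(H_v) = 3011.8
Q = 3649.6 + 3011.8 = 6661.4 kW

6661.4 kW


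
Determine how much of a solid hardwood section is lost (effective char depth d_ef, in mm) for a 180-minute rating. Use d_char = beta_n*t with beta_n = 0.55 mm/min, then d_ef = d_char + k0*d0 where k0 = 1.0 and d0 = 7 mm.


d_char = 0.55 * 180 = 99 mm
d_ef = 99 + 1.0*7 = 106 mm

106 mm


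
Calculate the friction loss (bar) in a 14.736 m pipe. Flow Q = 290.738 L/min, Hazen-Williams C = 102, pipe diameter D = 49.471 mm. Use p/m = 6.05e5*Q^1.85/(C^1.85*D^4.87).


Q^1.85 = 36098
C^1.85 = 5198.9
D^4.87 = 1.7844e+08
p/m = 0.023542 bar/m
p_total = 0.023542 * 14.736 = 0.34691 bar

0.34691 bar


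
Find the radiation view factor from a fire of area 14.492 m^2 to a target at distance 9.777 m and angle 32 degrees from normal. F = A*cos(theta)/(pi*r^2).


cos(32 deg) = 0.84805
pi*r^2 = 300.30
F = 14.492 * 0.84805 / 300.30 = 0.040925

0.040925


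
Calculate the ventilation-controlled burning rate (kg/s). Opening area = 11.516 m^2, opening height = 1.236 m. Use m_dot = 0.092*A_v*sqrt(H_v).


sqrt(H_v) = 1.1118
m_dot = 0.092 * 11.516 * 1.1118 = 1.1779 kg/s

1.1779 kg/s


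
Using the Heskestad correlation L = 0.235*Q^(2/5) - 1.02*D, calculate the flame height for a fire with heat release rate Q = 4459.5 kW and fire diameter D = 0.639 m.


Q^(2/5) = 28.821
0.235 * Q^(2/5) = 6.7730
1.02 * D = 0.65178
L = 6.1212 m

6.1212 m


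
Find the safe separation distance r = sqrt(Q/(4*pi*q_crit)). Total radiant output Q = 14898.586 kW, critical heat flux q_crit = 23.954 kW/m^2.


4*pi*q_crit = 301.01
Q/(4*pi*q_crit) = 49.495
r = sqrt(49.495) = 7.0352 m

7.0352 m


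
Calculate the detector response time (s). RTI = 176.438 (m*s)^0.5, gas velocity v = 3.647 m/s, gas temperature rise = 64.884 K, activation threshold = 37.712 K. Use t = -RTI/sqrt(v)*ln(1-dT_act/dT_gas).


dT_act/dT_gas = 0.58122
ln(1 - 0.58122) = -0.87041
t = -176.438 / sqrt(3.647) * -0.87041 = 80.417 s

80.417 s


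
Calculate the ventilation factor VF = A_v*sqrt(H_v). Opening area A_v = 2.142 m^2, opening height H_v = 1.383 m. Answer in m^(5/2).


sqrt(H_v) = 1.1760
VF = 2.142 * 1.1760 = 2.5190 m^(5/2)

2.5190 m^(5/2)


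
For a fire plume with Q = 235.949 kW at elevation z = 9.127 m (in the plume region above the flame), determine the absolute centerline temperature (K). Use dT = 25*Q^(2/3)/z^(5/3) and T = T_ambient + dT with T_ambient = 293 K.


Q^(2/3) = 38.184
z^(5/3) = 39.861
dT = 25 * 38.184 / 39.861 = 23.948 K
T = 293 + 23.948 = 316.95 K

316.95 K


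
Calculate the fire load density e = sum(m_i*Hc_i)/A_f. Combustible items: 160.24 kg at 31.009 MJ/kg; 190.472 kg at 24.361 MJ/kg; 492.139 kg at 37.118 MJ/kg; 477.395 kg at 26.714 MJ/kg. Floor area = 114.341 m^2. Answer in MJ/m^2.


Total energy = 160.24*31.009 + 190.472*24.361 + 492.139*37.118 + 477.395*26.714
= 4968.882 + 4640.088 + 18267.22 + 12753.13
= 40629.32 MJ
e = 40629.32 / 114.341 = 355.33 MJ/m^2

355.33 MJ/m^2


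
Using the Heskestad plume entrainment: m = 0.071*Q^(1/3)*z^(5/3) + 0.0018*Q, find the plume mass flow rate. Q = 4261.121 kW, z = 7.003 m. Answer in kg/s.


Q^(1/3) = 16.212
z^(5/3) = 25.633
First term = 0.071 * 16.212 * 25.633 = 29.506
Second term = 0.0018 * 4261.121 = 7.6700
m = 37.176 kg/s

37.176 kg/s


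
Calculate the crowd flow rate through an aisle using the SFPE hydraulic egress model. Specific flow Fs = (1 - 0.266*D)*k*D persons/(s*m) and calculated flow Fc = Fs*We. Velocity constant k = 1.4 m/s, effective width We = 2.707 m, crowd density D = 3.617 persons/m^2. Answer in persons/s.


1 - 0.266*D = 1 - 0.266*3.617 = 0.037878
Fs = 0.037878 * 1.4 * 3.617 = 0.19181 persons/(s*m)
Fc = 0.19181 * 2.707 = 0.51922 persons/s

0.51922 persons/s


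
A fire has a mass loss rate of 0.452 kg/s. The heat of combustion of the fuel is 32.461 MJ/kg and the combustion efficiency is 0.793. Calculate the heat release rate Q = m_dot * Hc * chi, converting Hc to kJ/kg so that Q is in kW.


Hc = 32.461 MJ/kg = 32.461 * 1000 kJ/kg = 32461 kJ/kg
Q = 0.452 kg/s * 32461 kJ/kg * 0.793 = 11635 kW

11635 kW


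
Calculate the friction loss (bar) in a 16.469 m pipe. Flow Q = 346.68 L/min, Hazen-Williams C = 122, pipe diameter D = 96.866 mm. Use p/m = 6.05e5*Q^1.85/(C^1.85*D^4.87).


Q^1.85 = 49988
C^1.85 = 7240.5
D^4.87 = 4.7060e+09
p/m = 0.00088757 bar/m
p_total = 0.00088757 * 16.469 = 0.014617 bar

0.014617 bar


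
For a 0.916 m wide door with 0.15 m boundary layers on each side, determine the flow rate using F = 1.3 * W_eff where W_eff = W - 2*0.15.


W_eff = 0.916 - 0.30 = 0.616 m
F = 1.3 * 0.616 = 0.80080 persons/s

0.80080 persons/s


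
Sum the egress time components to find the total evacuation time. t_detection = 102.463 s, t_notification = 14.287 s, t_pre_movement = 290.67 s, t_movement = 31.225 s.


Total = 102.463 + 14.287 + 290.67 + 31.225 = 438.645 s

438.645 s


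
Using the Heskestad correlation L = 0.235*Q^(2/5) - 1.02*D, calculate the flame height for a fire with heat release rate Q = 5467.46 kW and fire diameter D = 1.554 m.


Q^(2/5) = 31.269
0.235 * Q^(2/5) = 7.3482
1.02 * D = 1.5851
L = 5.7631 m

5.7631 m


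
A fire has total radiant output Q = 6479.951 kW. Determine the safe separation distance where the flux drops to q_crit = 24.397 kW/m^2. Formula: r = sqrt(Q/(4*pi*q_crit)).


4*pi*q_crit = 306.58
Q/(4*pi*q_crit) = 21.136
r = sqrt(21.136) = 4.5974 m

4.5974 m


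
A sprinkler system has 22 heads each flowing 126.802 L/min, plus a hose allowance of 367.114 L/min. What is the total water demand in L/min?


Sprinkler demand = 22 * 126.802 = 2789.644 L/min
Total = 2789.644 + 367.114 = 3156.758 L/min

3156.758 L/min


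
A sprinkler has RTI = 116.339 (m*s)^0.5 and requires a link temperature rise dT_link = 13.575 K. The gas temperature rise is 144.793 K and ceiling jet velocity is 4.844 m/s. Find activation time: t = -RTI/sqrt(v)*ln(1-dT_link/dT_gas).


dT_link/dT_gas = 0.093755
ln(1 - 0.093755) = -0.098445
t = -116.339 / sqrt(4.844) * -0.098445 = 5.2038 s

5.2038 s


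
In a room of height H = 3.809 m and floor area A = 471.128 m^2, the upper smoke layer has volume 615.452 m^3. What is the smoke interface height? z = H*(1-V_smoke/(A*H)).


V/(A*H) = 0.34296
1 - 0.34296 = 0.65704
z = 3.809 * 0.65704 = 2.5027 m

2.5027 m


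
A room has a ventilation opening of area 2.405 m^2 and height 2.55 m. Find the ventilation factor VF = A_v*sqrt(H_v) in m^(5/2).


sqrt(H_v) = 1.5969
VF = 2.405 * 1.5969 = 3.8405 m^(5/2)

3.8405 m^(5/2)


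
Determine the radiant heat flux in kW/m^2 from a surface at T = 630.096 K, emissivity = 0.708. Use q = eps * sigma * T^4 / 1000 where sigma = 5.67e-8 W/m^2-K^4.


T^4 = 1.5763e+11
q = 0.708 * 5.67e-8 * 1.5763e+11 / 1000 = 6.3277 kW/m^2

6.3277 kW/m^2


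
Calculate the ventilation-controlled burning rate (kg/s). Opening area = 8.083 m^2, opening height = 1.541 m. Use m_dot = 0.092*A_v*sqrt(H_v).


sqrt(H_v) = 1.2414
m_dot = 0.092 * 8.083 * 1.2414 = 0.92313 kg/s

0.92313 kg/s


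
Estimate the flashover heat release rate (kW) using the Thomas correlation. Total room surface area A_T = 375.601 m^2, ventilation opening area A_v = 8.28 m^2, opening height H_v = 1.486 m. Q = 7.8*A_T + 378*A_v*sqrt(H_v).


7.8*A_T = 2929.7
sqrt(H_v) = 1.2190
378*A_v*sqrt(H_v) = 3815.3
Q = 2929.7 + 3815.3 = 6745.0 kW

6745.0 kW


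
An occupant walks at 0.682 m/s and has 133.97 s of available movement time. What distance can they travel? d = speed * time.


d = 0.682 * 133.97 = 91.368 m

91.368 m


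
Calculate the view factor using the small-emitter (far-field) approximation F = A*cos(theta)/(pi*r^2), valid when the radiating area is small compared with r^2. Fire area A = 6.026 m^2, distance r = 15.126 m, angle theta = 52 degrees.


cos(52 deg) = 0.61566
pi*r^2 = 718.78
F = 6.026 * 0.61566 / 718.78 = 0.0051615

0.0051615


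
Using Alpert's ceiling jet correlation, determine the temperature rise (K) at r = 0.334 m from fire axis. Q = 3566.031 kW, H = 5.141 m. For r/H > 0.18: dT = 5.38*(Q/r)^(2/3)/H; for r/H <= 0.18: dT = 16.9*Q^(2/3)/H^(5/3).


r/H = 0.334 / 5.141 = 0.064968
r/H <= 0.18, so dT = 16.9*Q^(2/3)/H^(5/3)
Q^(2/3) = 233.41
H^(5/3) = 15.314
dT = 16.9 * 233.41 / 15.314 = 257.59 K

257.59 K


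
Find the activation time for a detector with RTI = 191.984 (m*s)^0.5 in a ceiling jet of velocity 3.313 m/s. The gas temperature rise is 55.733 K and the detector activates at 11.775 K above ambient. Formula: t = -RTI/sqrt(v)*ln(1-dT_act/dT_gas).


dT_act/dT_gas = 0.21128
ln(1 - 0.21128) = -0.23734
t = -191.984 / sqrt(3.313) * -0.23734 = 25.033 s

25.033 s


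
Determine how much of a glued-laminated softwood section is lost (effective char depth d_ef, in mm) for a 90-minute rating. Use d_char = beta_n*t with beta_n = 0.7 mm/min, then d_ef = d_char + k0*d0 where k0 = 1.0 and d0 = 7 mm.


d_char = 0.7 * 90 = 63 mm
d_ef = 63 + 1.0*7 = 70 mm

70 mm


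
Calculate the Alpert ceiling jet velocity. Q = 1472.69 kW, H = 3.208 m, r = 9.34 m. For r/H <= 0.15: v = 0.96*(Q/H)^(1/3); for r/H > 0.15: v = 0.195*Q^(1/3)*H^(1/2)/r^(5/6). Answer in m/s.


r/H = 9.34 / 3.208 = 2.9115
r/H > 0.15, so v = 0.195*Q^(1/3)*H^(1/2)/r^(5/6)
Q^(1/3) = 11.377
H^(1/2) = 1.7911
r^(5/6) = 6.4361
v = 0.195 * 11.377 * 1.7911 / 6.4361 = 0.61740 m/s

0.61740 m/s


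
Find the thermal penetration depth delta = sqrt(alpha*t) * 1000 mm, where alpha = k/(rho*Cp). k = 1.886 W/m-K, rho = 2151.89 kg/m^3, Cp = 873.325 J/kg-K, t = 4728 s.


alpha = 1.886 / (2151.89 * 873.325) = 1.0036e-06 m^2/s
alpha * t = 0.0047449
delta = sqrt(0.0047449) * 1000 = 68.883 mm

68.883 mm


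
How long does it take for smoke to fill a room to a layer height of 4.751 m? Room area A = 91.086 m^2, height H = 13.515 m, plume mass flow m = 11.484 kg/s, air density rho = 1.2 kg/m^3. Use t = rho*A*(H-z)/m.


H - z = 8.764 m
t = 1.2 * 91.086 * 8.764 / 11.484 = 83.415 s

83.415 s


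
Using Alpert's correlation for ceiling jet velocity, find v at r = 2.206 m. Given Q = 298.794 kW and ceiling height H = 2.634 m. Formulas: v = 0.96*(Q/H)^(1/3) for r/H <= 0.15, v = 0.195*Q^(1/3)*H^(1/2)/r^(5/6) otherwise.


r/H = 2.206 / 2.634 = 0.83751
r/H > 0.15, so v = 0.195*Q^(1/3)*H^(1/2)/r^(5/6)
Q^(1/3) = 6.6853
H^(1/2) = 1.6230
r^(5/6) = 1.9335
v = 0.195 * 6.6853 * 1.6230 / 1.9335 = 1.0943 m/s

1.0943 m/s


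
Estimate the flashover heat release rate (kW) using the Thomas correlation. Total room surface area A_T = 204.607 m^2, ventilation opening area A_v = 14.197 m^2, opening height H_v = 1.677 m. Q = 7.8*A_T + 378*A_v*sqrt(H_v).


7.8*A_T = 1595.9
sqrt(H_v) = 1.2950
378*A_v*sqrt(H_v) = 6949.5
Q = 1595.9 + 6949.5 = 8545.5 kW

8545.5 kW


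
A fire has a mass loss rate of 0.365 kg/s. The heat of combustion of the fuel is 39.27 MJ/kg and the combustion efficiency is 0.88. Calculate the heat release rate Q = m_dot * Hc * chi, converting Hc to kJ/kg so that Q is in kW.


Hc = 39.27 MJ/kg = 39.27 * 1000 kJ/kg = 39270 kJ/kg
Q = 0.365 kg/s * 39270 kJ/kg * 0.88 = 12613.524 kW

12613.524 kW


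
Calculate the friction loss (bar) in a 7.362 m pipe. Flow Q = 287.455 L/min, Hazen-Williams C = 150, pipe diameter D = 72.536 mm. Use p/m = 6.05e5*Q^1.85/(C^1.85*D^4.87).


Q^1.85 = 35347
C^1.85 = 10611
D^4.87 = 1.1505e+09
p/m = 0.0017516 bar/m
p_total = 0.0017516 * 7.362 = 0.012896 bar

0.012896 bar


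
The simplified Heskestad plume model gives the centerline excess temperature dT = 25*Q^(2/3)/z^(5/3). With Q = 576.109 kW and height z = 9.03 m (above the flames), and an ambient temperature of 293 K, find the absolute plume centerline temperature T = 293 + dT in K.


Q^(2/3) = 69.237
z^(5/3) = 39.157
dT = 25 * 69.237 / 39.157 = 44.204 K
T = 293 + 44.204 = 337.20 K

337.20 K


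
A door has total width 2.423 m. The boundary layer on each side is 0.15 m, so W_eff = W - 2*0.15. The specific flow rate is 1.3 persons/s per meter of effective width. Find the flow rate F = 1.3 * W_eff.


W_eff = 2.423 - 0.30 = 2.123 m
F = 1.3 * 2.123 = 2.7599 persons/s

2.7599 persons/s


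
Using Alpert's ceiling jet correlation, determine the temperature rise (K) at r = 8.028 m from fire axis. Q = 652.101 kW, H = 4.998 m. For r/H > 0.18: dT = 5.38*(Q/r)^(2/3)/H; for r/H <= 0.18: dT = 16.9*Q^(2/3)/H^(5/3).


r/H = 8.028 / 4.998 = 1.6062
r/H > 0.18, so dT = 5.38*(Q/r)^(2/3)/H
Q/r = 81.228
(Q/r)^(2/3) = 18.756
dT = 5.38 * 18.756 / 4.998 = 20.189 K

20.189 K


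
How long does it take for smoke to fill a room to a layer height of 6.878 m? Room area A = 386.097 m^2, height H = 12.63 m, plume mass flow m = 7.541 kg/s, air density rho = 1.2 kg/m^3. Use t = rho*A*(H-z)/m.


H - z = 5.752 m
t = 1.2 * 386.097 * 5.752 / 7.541 = 353.40 s

353.40 s


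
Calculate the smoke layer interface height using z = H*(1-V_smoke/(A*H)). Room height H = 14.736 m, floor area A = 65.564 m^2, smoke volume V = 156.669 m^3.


V/(A*H) = 0.16216
1 - 0.16216 = 0.83784
z = 14.736 * 0.83784 = 12.346 m

12.346 m


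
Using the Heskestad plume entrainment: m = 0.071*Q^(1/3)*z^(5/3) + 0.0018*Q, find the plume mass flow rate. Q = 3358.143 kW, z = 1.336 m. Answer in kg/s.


Q^(1/3) = 14.975
z^(5/3) = 1.6206
First term = 0.071 * 14.975 * 1.6206 = 1.7231
Second term = 0.0018 * 3358.143 = 6.0447
m = 7.7677 kg/s

7.7677 kg/s


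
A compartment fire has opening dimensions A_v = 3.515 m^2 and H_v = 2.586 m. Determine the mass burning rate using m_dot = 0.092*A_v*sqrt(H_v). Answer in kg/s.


sqrt(H_v) = 1.6081
m_dot = 0.092 * 3.515 * 1.6081 = 0.52003 kg/s

0.52003 kg/s


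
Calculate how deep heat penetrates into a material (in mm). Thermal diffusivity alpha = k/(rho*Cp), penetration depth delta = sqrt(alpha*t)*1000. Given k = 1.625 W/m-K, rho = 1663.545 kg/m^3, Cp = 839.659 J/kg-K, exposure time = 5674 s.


alpha = 1.625 / (1663.545 * 839.659) = 1.1634e-06 m^2/s
alpha * t = 0.0066009
delta = sqrt(0.0066009) * 1000 = 81.246 mm

81.246 mm


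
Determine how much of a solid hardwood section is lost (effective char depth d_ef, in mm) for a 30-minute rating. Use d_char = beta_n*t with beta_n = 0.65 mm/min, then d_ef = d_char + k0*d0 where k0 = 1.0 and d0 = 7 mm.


d_char = 0.65 * 30 = 19.5 mm
d_ef = 19.5 + 1.0*7 = 26.5 mm

26.5 mm


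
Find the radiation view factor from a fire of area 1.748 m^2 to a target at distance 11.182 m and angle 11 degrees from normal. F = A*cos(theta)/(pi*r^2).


cos(11 deg) = 0.98163
pi*r^2 = 392.82
F = 1.748 * 0.98163 / 392.82 = 0.0043682

0.0043682


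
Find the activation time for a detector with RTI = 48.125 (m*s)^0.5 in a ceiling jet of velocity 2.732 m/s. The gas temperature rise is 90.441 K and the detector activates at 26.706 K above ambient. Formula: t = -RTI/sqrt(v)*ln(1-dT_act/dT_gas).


dT_act/dT_gas = 0.29529
ln(1 - 0.29529) = -0.34996
t = -48.125 / sqrt(2.732) * -0.34996 = 10.190 s

10.190 s


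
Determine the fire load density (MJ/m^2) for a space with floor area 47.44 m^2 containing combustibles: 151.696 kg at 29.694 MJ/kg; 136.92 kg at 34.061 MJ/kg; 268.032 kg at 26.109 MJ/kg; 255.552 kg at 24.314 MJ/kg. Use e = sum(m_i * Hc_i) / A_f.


Total energy = 151.696*29.694 + 136.92*34.061 + 268.032*26.109 + 255.552*24.314
= 4504.461 + 4663.632 + 6998.047 + 6213.491
= 22379.63 MJ
e = 22379.63 / 47.44 = 471.75 MJ/m^2

471.75 MJ/m^2


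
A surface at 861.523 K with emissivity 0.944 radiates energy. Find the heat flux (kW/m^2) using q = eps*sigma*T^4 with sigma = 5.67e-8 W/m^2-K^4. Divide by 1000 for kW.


T^4 = 5.5089e+11
q = 0.944 * 5.67e-8 * 5.5089e+11 / 1000 = 29.486 kW/m^2

29.486 kW/m^2


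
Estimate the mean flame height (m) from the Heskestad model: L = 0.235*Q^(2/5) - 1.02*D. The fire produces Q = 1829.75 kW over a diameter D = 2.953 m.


Q^(2/5) = 20.182
0.235 * Q^(2/5) = 4.7427
1.02 * D = 3.0121
L = 1.7306 m

1.7306 m


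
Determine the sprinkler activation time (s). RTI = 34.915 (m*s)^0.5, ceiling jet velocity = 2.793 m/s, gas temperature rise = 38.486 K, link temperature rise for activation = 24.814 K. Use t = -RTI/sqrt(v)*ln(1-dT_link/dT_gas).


dT_link/dT_gas = 0.64475
ln(1 - 0.64475) = -1.0349
t = -34.915 / sqrt(2.793) * -1.0349 = 21.622 s

21.622 s


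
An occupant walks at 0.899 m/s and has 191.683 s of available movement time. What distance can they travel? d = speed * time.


d = 0.899 * 191.683 = 172.32 m

172.32 m


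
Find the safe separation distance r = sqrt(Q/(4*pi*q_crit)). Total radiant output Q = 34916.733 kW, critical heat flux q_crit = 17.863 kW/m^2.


4*pi*q_crit = 224.47
Q/(4*pi*q_crit) = 155.55
r = sqrt(155.55) = 12.472 m

12.472 m


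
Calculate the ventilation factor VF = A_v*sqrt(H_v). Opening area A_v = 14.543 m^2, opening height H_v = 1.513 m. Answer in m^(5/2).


sqrt(H_v) = 1.2300
VF = 14.543 * 1.2300 = 17.888 m^(5/2)

17.888 m^(5/2)


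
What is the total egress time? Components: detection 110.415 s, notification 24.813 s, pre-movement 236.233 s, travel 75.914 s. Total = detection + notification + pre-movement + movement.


Total = 110.415 + 24.813 + 236.233 + 75.914 = 447.375 s

447.375 s


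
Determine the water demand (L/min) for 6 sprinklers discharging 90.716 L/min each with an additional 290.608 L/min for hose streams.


Sprinkler demand = 6 * 90.716 = 544.296 L/min
Total = 544.296 + 290.608 = 834.904 L/min

834.904 L/min


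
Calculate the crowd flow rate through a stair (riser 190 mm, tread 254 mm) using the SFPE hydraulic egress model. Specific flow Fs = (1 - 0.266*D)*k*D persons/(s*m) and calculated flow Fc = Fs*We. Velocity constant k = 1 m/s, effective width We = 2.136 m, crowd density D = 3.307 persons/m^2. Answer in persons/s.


1 - 0.266*D = 1 - 0.266*3.307 = 0.12034
Fs = 0.12034 * 1 * 3.307 = 0.39796 persons/(s*m)
Fc = 0.39796 * 2.136 = 0.85004 persons/s

0.85004 persons/s


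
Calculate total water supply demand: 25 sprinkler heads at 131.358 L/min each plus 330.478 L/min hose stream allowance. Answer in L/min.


Sprinkler demand = 25 * 131.358 = 3283.95 L/min
Total = 3283.95 + 330.478 = 3614.428 L/min

3614.428 L/min


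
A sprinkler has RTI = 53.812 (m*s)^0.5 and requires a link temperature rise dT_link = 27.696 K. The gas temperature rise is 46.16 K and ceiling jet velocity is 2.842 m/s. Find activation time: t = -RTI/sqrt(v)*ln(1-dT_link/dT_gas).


dT_link/dT_gas = 0.6
ln(1 - 0.6) = -0.91629
t = -53.812 / sqrt(2.842) * -0.91629 = 29.248 s

29.248 s


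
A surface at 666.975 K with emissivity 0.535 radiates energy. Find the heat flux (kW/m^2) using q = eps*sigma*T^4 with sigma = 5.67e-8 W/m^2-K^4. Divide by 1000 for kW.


T^4 = 1.9790e+11
q = 0.535 * 5.67e-8 * 1.9790e+11 / 1000 = 6.0031 kW/m^2

6.0031 kW/m^2


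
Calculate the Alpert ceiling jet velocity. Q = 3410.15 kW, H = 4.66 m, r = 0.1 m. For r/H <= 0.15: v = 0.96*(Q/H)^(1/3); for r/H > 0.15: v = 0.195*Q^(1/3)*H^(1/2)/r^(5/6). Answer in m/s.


r/H = 0.1 / 4.66 = 0.021459
r/H <= 0.15, so v = 0.96*(Q/H)^(1/3)
Q/H = 731.79
(Q/H)^(1/3) = 9.0115
v = 0.96 * 9.0115 = 8.6510 m/s

8.6510 m/s


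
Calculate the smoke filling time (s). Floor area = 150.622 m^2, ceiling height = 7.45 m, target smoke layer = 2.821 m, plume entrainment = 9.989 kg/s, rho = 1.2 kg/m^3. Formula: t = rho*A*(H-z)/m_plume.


H - z = 4.629 m
t = 1.2 * 150.622 * 4.629 / 9.989 = 83.760 s

83.760 s


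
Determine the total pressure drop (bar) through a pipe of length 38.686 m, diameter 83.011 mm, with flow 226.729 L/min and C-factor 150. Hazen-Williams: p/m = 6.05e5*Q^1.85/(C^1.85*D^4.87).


Q^1.85 = 22787
C^1.85 = 10611
D^4.87 = 2.2192e+09
p/m = 0.00058544 bar/m
p_total = 0.00058544 * 38.686 = 0.022648 bar

0.022648 bar


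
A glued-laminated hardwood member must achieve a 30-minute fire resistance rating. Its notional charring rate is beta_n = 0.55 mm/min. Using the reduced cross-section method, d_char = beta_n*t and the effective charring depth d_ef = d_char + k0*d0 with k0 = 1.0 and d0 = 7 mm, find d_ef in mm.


d_char = 0.55 * 30 = 16.5 mm
d_ef = 16.5 + 1.0*7 = 23.5 mm

23.5 mm


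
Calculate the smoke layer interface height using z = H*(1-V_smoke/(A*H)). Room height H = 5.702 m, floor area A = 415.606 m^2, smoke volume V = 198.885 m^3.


V/(A*H) = 0.083925
1 - 0.083925 = 0.91607
z = 5.702 * 0.91607 = 5.2235 m

5.2235 m


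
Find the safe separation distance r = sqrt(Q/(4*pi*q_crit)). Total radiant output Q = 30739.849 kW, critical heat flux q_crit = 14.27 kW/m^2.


4*pi*q_crit = 179.32
Q/(4*pi*q_crit) = 171.42
r = sqrt(171.42) = 13.093 m

13.093 m


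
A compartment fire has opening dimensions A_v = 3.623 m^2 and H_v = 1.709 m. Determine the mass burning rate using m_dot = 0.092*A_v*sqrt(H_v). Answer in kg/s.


sqrt(H_v) = 1.3073
m_dot = 0.092 * 3.623 * 1.3073 = 0.43574 kg/s

0.43574 kg/s


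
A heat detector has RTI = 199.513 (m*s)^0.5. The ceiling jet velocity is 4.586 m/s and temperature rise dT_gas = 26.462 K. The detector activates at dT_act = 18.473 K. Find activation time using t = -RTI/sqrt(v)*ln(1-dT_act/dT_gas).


dT_act/dT_gas = 0.69810
ln(1 - 0.69810) = -1.1976
t = -199.513 / sqrt(4.586) * -1.1976 = 111.58 s

111.58 s


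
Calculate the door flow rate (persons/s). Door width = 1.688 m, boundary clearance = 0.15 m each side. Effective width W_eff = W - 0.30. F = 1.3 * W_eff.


W_eff = 1.688 - 0.30 = 1.388 m
F = 1.3 * 1.388 = 1.8044 persons/s

1.8044 persons/s


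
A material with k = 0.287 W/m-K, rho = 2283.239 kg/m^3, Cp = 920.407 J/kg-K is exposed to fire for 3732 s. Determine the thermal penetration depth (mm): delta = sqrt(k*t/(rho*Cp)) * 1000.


alpha = 0.287 / (2283.239 * 920.407) = 1.3657e-07 m^2/s
alpha * t = 0.00050967
delta = sqrt(0.00050967) * 1000 = 22.576 mm

22.576 mm


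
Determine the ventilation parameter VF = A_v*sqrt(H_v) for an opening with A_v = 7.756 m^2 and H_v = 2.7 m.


sqrt(H_v) = 1.6432
VF = 7.756 * 1.6432 = 12.744 m^(5/2)

12.744 m^(5/2)


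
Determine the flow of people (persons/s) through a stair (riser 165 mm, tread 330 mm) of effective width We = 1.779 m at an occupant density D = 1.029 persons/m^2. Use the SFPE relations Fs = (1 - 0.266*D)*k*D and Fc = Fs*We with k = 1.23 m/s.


1 - 0.266*D = 1 - 0.266*1.029 = 0.72629
Fs = 0.72629 * 1.23 * 1.029 = 0.91924 persons/(s*m)
Fc = 0.91924 * 1.779 = 1.6353 persons/s

1.6353 persons/s


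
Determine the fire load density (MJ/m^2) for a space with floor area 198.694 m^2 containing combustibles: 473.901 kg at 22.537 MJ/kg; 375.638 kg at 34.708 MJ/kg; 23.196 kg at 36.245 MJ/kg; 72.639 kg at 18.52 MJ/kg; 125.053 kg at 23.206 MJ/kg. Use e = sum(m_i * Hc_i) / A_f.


Total energy = 473.901*22.537 + 375.638*34.708 + 23.196*36.245 + 72.639*18.52 + 125.053*23.206
= 10680.31 + 13037.64 + 840.7390 + 1345.274 + 2901.980
= 28805.94 MJ
e = 28805.94 / 198.694 = 144.98 MJ/m^2

144.98 MJ/m^2


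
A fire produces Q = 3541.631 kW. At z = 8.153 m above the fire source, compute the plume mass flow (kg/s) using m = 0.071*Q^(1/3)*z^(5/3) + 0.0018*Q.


Q^(1/3) = 15.243
z^(5/3) = 33.026
First term = 0.071 * 15.243 * 33.026 = 35.743
Second term = 0.0018 * 3541.631 = 6.3749
m = 42.118 kg/s

42.118 kg/s


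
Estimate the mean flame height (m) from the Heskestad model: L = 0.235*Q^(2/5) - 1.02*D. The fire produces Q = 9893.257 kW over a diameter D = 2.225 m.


Q^(2/5) = 39.640
0.235 * Q^(2/5) = 9.3154
1.02 * D = 2.2695
L = 7.0459 m

7.0459 m


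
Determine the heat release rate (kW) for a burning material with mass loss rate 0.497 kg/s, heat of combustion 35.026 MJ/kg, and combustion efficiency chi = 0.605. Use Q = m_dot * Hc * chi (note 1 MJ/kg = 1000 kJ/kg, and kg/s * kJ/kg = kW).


Hc = 35.026 MJ/kg = 35.026 * 1000 kJ/kg = 35026 kJ/kg
Q = 0.497 kg/s * 35026 kJ/kg * 0.605 = 10532 kW

10532 kW


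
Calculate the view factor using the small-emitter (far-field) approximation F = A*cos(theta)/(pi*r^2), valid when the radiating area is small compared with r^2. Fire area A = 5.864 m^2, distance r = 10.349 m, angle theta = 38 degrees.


cos(38 deg) = 0.78801
pi*r^2 = 336.47
F = 5.864 * 0.78801 / 336.47 = 0.013733

0.013733


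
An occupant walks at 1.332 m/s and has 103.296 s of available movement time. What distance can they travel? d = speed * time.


d = 1.332 * 103.296 = 137.59 m

137.59 m


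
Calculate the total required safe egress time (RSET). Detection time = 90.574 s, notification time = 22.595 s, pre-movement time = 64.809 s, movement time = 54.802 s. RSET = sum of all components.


Total = 90.574 + 22.595 + 64.809 + 54.802 = 232.78 s

232.78 s


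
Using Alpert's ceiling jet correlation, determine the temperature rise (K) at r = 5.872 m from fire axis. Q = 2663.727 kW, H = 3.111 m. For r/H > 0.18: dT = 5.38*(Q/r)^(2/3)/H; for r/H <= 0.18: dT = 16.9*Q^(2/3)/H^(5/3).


r/H = 5.872 / 3.111 = 1.8875
r/H > 0.18, so dT = 5.38*(Q/r)^(2/3)/H
Q/r = 453.63
(Q/r)^(2/3) = 59.039
dT = 5.38 * 59.039 / 3.111 = 102.10 K

102.10 K


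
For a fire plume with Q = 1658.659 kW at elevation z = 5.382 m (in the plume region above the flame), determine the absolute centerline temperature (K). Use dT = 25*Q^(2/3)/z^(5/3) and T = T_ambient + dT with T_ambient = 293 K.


Q^(2/3) = 140.12
z^(5/3) = 16.529
dT = 25 * 140.12 / 16.529 = 211.94 K
T = 293 + 211.94 = 504.94 K

504.94 K


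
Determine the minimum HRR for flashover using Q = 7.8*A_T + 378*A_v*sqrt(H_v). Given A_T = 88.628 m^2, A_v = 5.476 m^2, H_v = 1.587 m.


7.8*A_T = 691.30
sqrt(H_v) = 1.2598
378*A_v*sqrt(H_v) = 2607.6
Q = 691.30 + 2607.6 = 3298.9 kW

3298.9 kW


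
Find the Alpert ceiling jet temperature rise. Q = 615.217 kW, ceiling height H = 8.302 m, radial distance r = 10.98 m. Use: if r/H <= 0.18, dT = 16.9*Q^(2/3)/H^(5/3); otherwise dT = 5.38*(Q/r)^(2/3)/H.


r/H = 10.98 / 8.302 = 1.3226
r/H > 0.18, so dT = 5.38*(Q/r)^(2/3)/H
Q/r = 56.031
(Q/r)^(2/3) = 14.643
dT = 5.38 * 14.643 / 8.302 = 9.4889 K

9.4889 K


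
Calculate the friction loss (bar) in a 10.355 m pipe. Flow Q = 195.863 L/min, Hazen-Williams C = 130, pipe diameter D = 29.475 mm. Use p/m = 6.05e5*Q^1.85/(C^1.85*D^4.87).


Q^1.85 = 17382
C^1.85 = 8143.2
D^4.87 = 1.4330e+07
p/m = 0.090122 bar/m
p_total = 0.090122 * 10.355 = 0.93322 bar

0.93322 bar


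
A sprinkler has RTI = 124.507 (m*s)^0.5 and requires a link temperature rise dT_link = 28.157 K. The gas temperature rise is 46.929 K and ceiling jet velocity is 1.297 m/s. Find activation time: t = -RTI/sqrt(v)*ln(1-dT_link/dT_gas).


dT_link/dT_gas = 0.59999
ln(1 - 0.59999) = -0.91627
t = -124.507 / sqrt(1.297) * -0.91627 = 100.17 s

100.17 s


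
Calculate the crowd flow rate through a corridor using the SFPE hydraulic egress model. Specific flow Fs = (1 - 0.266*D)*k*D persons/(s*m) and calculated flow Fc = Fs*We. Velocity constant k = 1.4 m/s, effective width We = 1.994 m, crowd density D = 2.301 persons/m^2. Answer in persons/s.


1 - 0.266*D = 1 - 0.266*2.301 = 0.38793
Fs = 0.38793 * 1.4 * 2.301 = 1.2497 persons/(s*m)
Fc = 1.2497 * 1.994 = 2.4919 persons/s

2.4919 persons/s


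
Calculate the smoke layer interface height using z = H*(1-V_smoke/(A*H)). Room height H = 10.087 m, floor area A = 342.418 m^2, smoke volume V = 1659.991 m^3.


V/(A*H) = 0.48060
1 - 0.48060 = 0.51940
z = 10.087 * 0.51940 = 5.2392 m

5.2392 m
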